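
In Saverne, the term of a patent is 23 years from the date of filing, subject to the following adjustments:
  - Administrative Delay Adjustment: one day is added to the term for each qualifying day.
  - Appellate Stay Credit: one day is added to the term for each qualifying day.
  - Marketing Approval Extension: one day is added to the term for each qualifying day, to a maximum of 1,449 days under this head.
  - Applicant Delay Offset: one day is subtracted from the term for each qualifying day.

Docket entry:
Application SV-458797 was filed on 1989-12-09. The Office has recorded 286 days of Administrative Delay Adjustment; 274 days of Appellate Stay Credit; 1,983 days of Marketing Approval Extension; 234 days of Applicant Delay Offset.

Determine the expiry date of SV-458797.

Base term: filing date + 23 years → 9 December 2012.
Administrative Delay Adjustment: +286 days → 21 September 2013.
Appellate Stay Credit: +274 days → 22 June 2014.
Marketing Approval Extension: 1983 days claimed exceeds the 1449-day cap, so +1449 days → 10 June 2018.
Applicant Delay Offset: −234 days → 19 October 2017.

2017-10-19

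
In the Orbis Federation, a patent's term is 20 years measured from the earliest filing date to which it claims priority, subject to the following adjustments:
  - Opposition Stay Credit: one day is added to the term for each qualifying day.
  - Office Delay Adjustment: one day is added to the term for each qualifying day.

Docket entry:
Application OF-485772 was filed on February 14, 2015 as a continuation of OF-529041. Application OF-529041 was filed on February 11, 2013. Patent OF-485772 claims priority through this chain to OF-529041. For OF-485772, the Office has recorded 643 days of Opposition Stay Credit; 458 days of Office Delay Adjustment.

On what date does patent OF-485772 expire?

2036-02-17

Earliest priority filing: 11 February 2013.
Base term: 11 February 2013 + 20 years → 11 February 2033.
Opposition Stay Credit: +643 days → 16 November 2034.
Office Delay Adjustment: +458 days → 17 February 2036.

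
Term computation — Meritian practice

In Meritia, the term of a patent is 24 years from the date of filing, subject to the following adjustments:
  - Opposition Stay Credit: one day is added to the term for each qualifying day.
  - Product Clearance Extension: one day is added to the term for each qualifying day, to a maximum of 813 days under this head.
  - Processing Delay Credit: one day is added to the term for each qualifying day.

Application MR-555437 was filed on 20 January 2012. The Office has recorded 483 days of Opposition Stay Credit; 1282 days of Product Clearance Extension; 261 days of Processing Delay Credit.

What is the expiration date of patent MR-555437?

2040-04-25

Base term: filing date + 24 years → 20 January 2036.
Opposition Stay Credit: +483 days → 17 May 2037.
Product Clearance Extension: 1282 days claimed exceeds the 813-day cap, so +813 days → 8 August 2039.
Processing Delay Credit: +261 days → 25 April 2040.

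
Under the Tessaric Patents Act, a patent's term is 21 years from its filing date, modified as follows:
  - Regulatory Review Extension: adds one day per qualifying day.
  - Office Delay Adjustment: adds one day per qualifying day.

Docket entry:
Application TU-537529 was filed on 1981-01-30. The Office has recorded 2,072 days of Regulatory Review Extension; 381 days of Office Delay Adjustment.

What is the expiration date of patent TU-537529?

October 18, 2008

Base term: filing date + 21 years → 30 January 2002.
Regulatory Review Extension: +2072 days → 3 October 2007.
Office Delay Adjustment: +381 days → 18 October 2008.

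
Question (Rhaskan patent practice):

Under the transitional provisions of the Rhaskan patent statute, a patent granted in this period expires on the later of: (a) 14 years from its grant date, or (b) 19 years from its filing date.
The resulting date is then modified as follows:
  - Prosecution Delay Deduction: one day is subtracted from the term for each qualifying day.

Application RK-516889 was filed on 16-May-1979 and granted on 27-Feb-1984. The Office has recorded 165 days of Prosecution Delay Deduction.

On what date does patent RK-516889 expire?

December 2, 1997

(a) grant + 14 years → 27 February 1998.
(b) filing + 19 years → 16 May 1998.
Later of the two: 16 May 1998.
Prosecution Delay Deduction: −165 days → 2 December 1997.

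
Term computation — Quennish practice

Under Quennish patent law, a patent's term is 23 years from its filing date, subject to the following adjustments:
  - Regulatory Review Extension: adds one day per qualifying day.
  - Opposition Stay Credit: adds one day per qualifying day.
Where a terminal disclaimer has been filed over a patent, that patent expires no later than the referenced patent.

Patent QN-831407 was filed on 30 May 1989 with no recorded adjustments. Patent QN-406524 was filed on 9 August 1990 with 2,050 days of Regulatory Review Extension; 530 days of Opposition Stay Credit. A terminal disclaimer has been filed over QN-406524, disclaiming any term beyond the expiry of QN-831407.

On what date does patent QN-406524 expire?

May 30, 2012

Natural term of QN-406524:
  Base: filing + 23 years → 9 August 2013.
  Regulatory Review Extension: +2050 days → 21 March 2019.
  Opposition Stay Credit: +530 days → 1 September 2020.
Expiry of referenced patent QN-831407:
  Base: filing + 23 years → 30 May 2012.
Terminal disclaimer: QN-406524 expires on the earlier of 1 September 2020 and 30 May 2012.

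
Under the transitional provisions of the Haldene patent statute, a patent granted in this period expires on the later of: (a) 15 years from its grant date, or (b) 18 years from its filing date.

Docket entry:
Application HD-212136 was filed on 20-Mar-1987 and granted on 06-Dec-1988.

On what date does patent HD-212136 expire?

(a) grant + 15 years → 6 December 2003.
(b) filing + 18 years → 20 March 2005.
Later of the two: 20 March 2005.

2005-03-20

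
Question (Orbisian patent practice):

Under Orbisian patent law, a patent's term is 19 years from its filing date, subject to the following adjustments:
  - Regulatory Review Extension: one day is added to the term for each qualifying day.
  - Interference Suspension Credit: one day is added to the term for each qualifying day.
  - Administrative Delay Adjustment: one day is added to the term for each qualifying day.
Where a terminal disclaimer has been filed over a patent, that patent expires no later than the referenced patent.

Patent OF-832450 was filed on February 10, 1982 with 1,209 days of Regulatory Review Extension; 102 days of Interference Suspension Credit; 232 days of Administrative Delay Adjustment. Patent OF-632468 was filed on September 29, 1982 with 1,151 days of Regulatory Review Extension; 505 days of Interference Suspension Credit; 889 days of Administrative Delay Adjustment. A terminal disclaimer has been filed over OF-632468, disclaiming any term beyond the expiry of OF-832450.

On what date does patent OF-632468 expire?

May 3, 2005

Natural term of OF-632468:
  Base: filing + 19 years → 29 September 2001.
  Regulatory Review Extension: +1151 days → 23 November 2004.
  Interference Suspension Credit: +505 days → 12 April 2006.
  Administrative Delay Adjustment: +889 days → 17 September 2008.
Expiry of referenced patent OF-832450:
  Base: filing + 19 years → 10 February 2001.
  Regulatory Review Extension: +1209 days → 3 June 2004.
  Interference Suspension Credit: +102 days → 13 September 2004.
  Administrative Delay Adjustment: +232 days → 3 May 2005.
Terminal disclaimer: OF-632468 expires on the earlier of 17 September 2008 and 3 May 2005.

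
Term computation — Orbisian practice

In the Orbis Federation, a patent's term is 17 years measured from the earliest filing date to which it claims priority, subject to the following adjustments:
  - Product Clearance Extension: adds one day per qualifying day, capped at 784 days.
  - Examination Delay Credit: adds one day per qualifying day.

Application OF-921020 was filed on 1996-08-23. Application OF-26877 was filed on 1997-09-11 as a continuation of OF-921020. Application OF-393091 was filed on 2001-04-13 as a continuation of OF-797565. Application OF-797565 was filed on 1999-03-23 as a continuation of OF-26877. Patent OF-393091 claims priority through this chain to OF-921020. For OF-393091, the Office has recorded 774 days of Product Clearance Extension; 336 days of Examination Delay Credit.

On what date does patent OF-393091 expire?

2016-09-06

Earliest priority filing: 23 August 1996.
Base term: 23 August 1996 + 17 years → 23 August 2013.
Product Clearance Extension: 774 days (within the 784-day cap) → +774 days → 6 October 2015.
Examination Delay Credit: +336 days → 6 September 2016.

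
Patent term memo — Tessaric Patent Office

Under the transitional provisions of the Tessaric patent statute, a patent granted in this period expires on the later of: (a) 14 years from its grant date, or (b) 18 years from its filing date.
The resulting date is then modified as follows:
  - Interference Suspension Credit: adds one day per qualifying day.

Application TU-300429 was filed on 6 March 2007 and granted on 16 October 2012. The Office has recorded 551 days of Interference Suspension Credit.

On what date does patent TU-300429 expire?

April 19, 2028

(a) grant + 14 years → 16 October 2026.
(b) filing + 18 years → 6 March 2025.
Later of the two: 16 October 2026.
Interference Suspension Credit: +551 days → 19 April 2028.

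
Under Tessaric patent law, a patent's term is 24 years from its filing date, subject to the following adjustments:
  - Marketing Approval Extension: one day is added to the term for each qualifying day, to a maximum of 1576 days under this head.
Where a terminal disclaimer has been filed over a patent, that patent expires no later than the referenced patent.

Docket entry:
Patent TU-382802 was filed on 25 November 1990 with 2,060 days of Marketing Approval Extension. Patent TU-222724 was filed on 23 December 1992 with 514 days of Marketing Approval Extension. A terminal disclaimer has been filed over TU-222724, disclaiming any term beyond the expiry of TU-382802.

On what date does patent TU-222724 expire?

May 21, 2018

Natural term of TU-222724:
  Base: filing + 24 years → 23 December 2016.
  Marketing Approval Extension: 514 days (within the 1576-day cap) → +514 days → 21 May 2018.
Expiry of referenced patent TU-382802:
  Base: filing + 24 years → 25 November 2014.
  Marketing Approval Extension: 2060 days claimed exceeds the 1576-day cap, so +1576 days → 20 March 2019.
Terminal disclaimer: TU-222724 expires on the earlier of 21 May 2018 and 20 March 2019.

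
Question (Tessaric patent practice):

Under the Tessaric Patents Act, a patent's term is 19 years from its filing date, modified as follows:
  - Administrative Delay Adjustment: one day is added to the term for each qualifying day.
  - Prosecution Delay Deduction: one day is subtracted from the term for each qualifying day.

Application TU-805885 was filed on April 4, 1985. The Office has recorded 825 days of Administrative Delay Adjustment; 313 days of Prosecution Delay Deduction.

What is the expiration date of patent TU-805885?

Base term: filing date + 19 years → 4 April 2004.
Administrative Delay Adjustment: +825 days → 8 July 2006.
Prosecution Delay Deduction: −313 days → 29 August 2005.

August 29, 2005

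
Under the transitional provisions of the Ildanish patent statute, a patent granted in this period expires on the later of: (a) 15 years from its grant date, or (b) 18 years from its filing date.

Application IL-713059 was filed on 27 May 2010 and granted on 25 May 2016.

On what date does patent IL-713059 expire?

(a) grant + 15 years → 25 May 2031.
(b) filing + 18 years → 27 May 2028.
Later of the two: 25 May 2031.

2031-05-25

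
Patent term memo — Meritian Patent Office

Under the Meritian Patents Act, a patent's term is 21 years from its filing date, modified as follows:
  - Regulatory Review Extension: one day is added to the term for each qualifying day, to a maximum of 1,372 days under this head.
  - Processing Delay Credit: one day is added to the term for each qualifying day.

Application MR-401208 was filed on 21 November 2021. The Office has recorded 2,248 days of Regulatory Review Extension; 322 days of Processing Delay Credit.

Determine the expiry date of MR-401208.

Base term: filing date + 21 years → 21 November 2042.
Regulatory Review Extension: 2248 days claimed exceeds the 1372-day cap, so +1372 days → 24 August 2046.
Processing Delay Credit: +322 days → 12 July 2047.

July 12, 2047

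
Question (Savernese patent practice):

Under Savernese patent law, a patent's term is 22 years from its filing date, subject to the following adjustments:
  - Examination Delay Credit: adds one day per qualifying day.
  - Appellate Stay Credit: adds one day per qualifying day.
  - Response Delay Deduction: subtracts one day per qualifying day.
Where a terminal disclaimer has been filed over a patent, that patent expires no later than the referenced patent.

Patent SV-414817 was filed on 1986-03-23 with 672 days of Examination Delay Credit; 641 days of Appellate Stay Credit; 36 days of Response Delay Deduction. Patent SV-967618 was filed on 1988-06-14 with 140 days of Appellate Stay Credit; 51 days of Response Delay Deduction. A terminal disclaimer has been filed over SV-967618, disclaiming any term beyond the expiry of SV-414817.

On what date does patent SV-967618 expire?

2010-09-11

Natural term of SV-967618:
  Base: filing + 22 years → 14 June 2010.
  Appellate Stay Credit: +140 days → 1 November 2010.
  Response Delay Deduction: −51 days → 11 September 2010.
Expiry of referenced patent SV-414817:
  Base: filing + 22 years → 23 March 2008.
  Examination Delay Credit: +672 days → 24 January 2010.
  Appellate Stay Credit: +641 days → 27 October 2011.
  Response Delay Deduction: −36 days → 21 September 2011.
Terminal disclaimer: SV-967618 expires on the earlier of 11 September 2010 and 21 September 2011.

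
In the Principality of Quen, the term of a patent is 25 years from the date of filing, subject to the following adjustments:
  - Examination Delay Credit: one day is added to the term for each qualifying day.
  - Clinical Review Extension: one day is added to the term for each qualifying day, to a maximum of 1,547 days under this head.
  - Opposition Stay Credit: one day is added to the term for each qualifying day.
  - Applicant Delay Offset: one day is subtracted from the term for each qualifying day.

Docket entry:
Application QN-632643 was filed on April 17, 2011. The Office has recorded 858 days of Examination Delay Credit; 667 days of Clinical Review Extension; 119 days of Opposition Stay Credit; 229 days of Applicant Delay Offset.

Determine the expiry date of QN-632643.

Base term: filing date + 25 years → 17 April 2036.
Examination Delay Credit: +858 days → 23 August 2038.
Clinical Review Extension: 667 days (within the 1547-day cap) → +667 days → 20 June 2040.
Opposition Stay Credit: +119 days → 17 October 2040.
Applicant Delay Offset: −229 days → 2 March 2040.

March 2, 2040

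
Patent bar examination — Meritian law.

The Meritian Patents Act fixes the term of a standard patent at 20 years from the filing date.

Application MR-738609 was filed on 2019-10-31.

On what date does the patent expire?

Filing date + 20 years → 31 October 2039.

October 31, 2039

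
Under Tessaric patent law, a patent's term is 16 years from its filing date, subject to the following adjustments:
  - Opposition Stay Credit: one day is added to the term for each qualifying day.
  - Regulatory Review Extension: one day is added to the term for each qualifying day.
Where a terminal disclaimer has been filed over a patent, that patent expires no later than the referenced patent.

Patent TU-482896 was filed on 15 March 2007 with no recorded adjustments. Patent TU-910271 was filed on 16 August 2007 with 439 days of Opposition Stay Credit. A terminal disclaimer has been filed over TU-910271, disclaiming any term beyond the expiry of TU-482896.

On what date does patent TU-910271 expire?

Natural term of TU-910271:
  Base: filing + 16 years → 16 August 2023.
  Opposition Stay Credit: +439 days → 28 October 2024.
Expiry of referenced patent TU-482896:
  Base: filing + 16 years → 15 March 2023.
Terminal disclaimer: TU-910271 expires on the earlier of 28 October 2024 and 15 March 2023.

March 15, 2023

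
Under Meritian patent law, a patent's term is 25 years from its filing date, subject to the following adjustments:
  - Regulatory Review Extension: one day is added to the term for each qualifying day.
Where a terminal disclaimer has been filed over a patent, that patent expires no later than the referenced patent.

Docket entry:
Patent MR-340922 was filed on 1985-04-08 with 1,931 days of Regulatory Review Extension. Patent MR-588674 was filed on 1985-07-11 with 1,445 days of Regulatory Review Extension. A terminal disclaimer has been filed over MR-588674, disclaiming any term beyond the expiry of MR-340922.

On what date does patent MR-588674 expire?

Natural term of MR-588674:
  Base: filing + 25 years → 11 July 2010.
  Regulatory Review Extension: +1445 days → 25 June 2014.
Expiry of referenced patent MR-340922:
  Base: filing + 25 years → 8 April 2010.
  Regulatory Review Extension: +1931 days → 22 July 2015.
Terminal disclaimer: MR-588674 expires on the earlier of 25 June 2014 and 22 July 2015.

2014-06-25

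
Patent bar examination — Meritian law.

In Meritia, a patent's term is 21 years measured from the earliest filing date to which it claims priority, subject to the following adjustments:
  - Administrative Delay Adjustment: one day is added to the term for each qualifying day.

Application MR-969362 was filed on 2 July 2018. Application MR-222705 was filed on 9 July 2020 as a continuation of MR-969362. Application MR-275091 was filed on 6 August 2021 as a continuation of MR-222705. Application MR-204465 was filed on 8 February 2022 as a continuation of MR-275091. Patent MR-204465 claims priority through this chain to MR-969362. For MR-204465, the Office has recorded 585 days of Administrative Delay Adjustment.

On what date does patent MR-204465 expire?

Earliest priority filing: 2 July 2018.
Base term: 2 July 2018 + 21 years → 2 July 2039.
Administrative Delay Adjustment: +585 days → 6 February 2041.

2041-02-06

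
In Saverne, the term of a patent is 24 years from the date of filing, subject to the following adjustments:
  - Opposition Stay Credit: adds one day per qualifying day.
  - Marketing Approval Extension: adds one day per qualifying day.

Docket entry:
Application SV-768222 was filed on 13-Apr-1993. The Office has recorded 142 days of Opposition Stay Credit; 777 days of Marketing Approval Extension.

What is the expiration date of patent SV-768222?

Base term: filing date + 24 years → 13 April 2017.
Opposition Stay Credit: +142 days → 2 September 2017.
Marketing Approval Extension: +777 days → 19 October 2019.

2019-10-19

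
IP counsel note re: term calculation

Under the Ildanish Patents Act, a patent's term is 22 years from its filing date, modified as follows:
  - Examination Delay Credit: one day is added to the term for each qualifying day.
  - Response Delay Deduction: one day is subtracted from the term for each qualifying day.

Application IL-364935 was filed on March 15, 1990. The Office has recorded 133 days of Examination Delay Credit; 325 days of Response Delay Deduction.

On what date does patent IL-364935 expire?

2011-09-05

Base term: filing date + 22 years → 15 March 2012.
Examination Delay Credit: +133 days → 26 July 2012.
Response Delay Deduction: −325 days → 5 September 2011.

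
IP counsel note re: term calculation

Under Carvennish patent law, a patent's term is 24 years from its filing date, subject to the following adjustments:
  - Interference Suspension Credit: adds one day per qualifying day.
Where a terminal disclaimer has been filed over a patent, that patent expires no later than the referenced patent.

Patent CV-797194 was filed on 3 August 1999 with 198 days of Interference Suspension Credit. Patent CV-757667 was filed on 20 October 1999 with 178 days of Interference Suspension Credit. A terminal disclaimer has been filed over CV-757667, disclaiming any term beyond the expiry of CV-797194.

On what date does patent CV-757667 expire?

2024-02-17

Natural term of CV-757667:
  Base: filing + 24 years → 20 October 2023.
  Interference Suspension Credit: +178 days → 15 April 2024.
Expiry of referenced patent CV-797194:
  Base: filing + 24 years → 3 August 2023.
  Interference Suspension Credit: +198 days → 17 February 2024.
Terminal disclaimer: CV-757667 expires on the earlier of 15 April 2024 and 17 February 2024.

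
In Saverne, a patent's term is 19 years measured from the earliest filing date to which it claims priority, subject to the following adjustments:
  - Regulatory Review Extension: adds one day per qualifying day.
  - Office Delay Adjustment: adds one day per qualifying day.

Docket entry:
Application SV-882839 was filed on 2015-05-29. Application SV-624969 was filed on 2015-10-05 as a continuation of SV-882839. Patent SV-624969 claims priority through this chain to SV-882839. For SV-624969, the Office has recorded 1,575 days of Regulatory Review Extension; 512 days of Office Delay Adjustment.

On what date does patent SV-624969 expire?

Earliest priority filing: 29 May 2015.
Base term: 29 May 2015 + 19 years → 29 May 2034.
Regulatory Review Extension: +1575 days → 20 September 2038.
Office Delay Adjustment: +512 days → 14 February 2040.

2040-02-14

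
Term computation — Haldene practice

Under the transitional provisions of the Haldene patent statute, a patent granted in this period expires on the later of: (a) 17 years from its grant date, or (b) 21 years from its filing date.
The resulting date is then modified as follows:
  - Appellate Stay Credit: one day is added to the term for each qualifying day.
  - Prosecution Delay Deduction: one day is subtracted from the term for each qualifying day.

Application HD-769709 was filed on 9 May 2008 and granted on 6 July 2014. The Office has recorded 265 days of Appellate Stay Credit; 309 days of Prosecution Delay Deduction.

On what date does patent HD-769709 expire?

May 23, 2031

(a) grant + 17 years → 6 July 2031.
(b) filing + 21 years → 9 May 2029.
Later of the two: 6 July 2031.
Appellate Stay Credit: +265 days → 27 March 2032.
Prosecution Delay Deduction: −309 days → 23 May 2031.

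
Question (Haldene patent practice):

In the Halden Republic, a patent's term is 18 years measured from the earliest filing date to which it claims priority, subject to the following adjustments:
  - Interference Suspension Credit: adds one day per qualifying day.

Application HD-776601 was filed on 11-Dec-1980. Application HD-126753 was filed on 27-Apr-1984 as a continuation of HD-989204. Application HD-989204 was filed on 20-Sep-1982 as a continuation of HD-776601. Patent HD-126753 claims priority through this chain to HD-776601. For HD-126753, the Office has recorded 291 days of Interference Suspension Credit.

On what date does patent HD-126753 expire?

1999-09-28

Earliest priority filing: 11 December 1980.
Base term: 11 December 1980 + 18 years → 11 December 1998.
Interference Suspension Credit: +291 days → 28 September 1999.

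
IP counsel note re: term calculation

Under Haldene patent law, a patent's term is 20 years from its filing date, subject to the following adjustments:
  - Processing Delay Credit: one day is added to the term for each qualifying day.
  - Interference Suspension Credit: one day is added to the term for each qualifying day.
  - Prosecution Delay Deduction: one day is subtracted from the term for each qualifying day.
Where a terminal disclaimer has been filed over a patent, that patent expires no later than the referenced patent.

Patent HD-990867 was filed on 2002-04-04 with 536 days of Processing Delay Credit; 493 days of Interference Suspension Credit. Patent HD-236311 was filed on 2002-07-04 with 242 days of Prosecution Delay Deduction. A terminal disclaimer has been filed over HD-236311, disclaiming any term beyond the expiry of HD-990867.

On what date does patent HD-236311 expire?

Natural term of HD-236311:
  Base: filing + 20 years → 4 July 2022.
  Prosecution Delay Deduction: −242 days → 4 November 2021.
Expiry of referenced patent HD-990867:
  Base: filing + 20 years → 4 April 2022.
  Processing Delay Credit: +536 days → 22 September 2023.
  Interference Suspension Credit: +493 days → 27 January 2025.
Terminal disclaimer: HD-236311 expires on the earlier of 4 November 2021 and 27 January 2025.

2021-11-04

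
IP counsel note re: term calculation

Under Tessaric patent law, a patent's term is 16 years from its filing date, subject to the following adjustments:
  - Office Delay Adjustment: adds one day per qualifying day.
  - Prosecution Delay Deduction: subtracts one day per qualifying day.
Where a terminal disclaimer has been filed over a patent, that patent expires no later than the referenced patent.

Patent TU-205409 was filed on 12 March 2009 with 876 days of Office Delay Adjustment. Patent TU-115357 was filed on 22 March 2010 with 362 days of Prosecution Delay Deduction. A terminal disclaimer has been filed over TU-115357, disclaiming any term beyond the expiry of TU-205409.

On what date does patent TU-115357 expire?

March 25, 2025

Natural term of TU-115357:
  Base: filing + 16 years → 22 March 2026.
  Prosecution Delay Deduction: −362 days → 25 March 2025.
Expiry of referenced patent TU-205409:
  Base: filing + 16 years → 12 March 2025.
  Office Delay Adjustment: +876 days → 5 August 2027.
Terminal disclaimer: TU-115357 expires on the earlier of 25 March 2025 and 5 August 2027.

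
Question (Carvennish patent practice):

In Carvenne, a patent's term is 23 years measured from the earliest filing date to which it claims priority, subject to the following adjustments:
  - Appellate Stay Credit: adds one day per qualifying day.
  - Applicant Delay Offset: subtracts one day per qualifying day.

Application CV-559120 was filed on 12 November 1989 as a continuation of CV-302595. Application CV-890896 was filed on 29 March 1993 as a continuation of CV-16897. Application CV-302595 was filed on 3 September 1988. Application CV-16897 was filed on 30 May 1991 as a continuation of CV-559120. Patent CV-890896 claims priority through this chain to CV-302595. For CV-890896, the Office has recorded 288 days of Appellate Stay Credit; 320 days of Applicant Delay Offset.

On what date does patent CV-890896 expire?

August 2, 2011

Earliest priority filing: 3 September 1988.
Base term: 3 September 1988 + 23 years → 3 September 2011.
Appellate Stay Credit: +288 days → 17 June 2012.
Applicant Delay Offset: −320 days → 2 August 2011.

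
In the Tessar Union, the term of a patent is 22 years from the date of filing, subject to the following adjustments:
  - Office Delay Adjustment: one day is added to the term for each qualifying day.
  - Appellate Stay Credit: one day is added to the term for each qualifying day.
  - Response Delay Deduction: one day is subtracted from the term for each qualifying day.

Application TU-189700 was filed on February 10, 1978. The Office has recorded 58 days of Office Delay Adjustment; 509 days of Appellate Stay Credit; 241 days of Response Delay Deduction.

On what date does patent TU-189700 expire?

Base term: filing date + 22 years → 10 February 2000.
Office Delay Adjustment: +58 days → 8 April 2000.
Appellate Stay Credit: +509 days → 30 August 2001.
Response Delay Deduction: −241 days → 1 January 2001.

January 1, 2001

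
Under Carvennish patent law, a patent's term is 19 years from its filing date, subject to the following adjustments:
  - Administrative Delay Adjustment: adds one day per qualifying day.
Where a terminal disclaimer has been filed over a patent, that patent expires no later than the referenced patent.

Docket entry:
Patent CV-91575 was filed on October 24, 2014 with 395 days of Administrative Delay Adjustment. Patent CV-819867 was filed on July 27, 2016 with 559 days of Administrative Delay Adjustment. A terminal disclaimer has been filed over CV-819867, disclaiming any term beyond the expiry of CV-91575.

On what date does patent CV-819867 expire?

2034-11-23

Natural term of CV-819867:
  Base: filing + 19 years → 27 July 2035.
  Administrative Delay Adjustment: +559 days → 5 February 2037.
Expiry of referenced patent CV-91575:
  Base: filing + 19 years → 24 October 2033.
  Administrative Delay Adjustment: +395 days → 23 November 2034.
Terminal disclaimer: CV-819867 expires on the earlier of 5 February 2037 and 23 November 2034.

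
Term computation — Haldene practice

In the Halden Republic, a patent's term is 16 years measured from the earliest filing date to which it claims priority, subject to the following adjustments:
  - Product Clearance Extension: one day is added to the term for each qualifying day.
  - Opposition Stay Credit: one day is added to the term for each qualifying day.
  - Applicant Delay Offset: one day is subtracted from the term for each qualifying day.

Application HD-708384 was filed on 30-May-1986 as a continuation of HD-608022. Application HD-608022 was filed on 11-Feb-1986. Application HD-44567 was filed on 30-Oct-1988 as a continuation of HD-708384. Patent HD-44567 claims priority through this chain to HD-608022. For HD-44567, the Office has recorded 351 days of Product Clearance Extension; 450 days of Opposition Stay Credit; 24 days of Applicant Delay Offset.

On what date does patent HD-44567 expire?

2004-03-29

Earliest priority filing: 11 February 1986.
Base term: 11 February 1986 + 16 years → 11 February 2002.
Product Clearance Extension: +351 days → 28 January 2003.
Opposition Stay Credit: +450 days → 22 April 2004.
Applicant Delay Offset: −24 days → 29 March 2004.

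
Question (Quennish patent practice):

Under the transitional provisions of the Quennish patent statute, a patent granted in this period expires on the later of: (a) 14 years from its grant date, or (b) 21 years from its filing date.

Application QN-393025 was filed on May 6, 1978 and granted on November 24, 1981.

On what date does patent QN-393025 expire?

(a) grant + 14 years → 24 November 1995.
(b) filing + 21 years → 6 May 1999.
Later of the two: 6 May 1999.

1999-05-06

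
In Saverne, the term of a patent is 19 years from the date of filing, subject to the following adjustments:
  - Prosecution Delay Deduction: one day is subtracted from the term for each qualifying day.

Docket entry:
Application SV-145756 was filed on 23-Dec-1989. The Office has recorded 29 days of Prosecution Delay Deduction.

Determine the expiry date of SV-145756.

2008-11-24

Base term: filing date + 19 years → 23 December 2008.
Prosecution Delay Deduction: −29 days → 24 November 2008.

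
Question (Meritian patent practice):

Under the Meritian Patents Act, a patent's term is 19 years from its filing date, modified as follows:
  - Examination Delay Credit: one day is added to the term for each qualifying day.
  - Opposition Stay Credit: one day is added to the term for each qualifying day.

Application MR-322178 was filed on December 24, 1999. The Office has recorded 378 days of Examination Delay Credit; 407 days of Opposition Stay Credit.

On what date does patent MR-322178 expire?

Base term: filing date + 19 years → 24 December 2018.
Examination Delay Credit: +378 days → 6 January 2020.
Opposition Stay Credit: +407 days → 16 February 2021.

2021-02-16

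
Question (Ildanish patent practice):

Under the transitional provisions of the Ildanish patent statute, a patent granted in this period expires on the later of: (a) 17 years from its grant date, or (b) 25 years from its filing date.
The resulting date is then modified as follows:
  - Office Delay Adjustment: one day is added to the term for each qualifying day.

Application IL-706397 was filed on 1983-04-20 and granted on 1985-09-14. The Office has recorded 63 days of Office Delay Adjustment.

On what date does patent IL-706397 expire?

June 22, 2008

(a) grant + 17 years → 14 September 2002.
(b) filing + 25 years → 20 April 2008.
Later of the two: 20 April 2008.
Office Delay Adjustment: +63 days → 22 June 2008.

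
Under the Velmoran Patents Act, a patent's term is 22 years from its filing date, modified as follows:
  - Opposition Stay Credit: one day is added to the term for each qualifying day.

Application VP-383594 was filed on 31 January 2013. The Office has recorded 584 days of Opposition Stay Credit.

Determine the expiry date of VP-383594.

Base term: filing date + 22 years → 31 January 2035.
Opposition Stay Credit: +584 days → 6 September 2036.

September 6, 2036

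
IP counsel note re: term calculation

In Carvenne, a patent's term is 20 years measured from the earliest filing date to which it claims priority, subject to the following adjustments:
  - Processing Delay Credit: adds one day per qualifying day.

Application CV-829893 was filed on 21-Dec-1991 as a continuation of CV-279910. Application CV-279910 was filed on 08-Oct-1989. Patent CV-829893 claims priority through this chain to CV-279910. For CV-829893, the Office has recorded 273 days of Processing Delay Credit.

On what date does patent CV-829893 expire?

2010-07-08

Earliest priority filing: 8 October 1989.
Base term: 8 October 1989 + 20 years → 8 October 2009.
Processing Delay Credit: +273 days → 8 July 2010.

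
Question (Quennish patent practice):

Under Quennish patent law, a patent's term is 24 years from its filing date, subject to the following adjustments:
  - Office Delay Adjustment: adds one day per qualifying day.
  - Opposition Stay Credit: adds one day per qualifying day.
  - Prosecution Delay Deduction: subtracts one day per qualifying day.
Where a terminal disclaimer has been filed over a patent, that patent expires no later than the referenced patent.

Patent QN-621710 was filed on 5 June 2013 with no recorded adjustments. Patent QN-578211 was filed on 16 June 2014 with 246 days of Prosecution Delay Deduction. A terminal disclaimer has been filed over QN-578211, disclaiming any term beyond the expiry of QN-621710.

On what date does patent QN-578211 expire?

Natural term of QN-578211:
  Base: filing + 24 years → 16 June 2038.
  Prosecution Delay Deduction: −246 days → 13 October 2037.
Expiry of referenced patent QN-621710:
  Base: filing + 24 years → 5 June 2037.
Terminal disclaimer: QN-578211 expires on the earlier of 13 October 2037 and 5 June 2037.

June 5, 2037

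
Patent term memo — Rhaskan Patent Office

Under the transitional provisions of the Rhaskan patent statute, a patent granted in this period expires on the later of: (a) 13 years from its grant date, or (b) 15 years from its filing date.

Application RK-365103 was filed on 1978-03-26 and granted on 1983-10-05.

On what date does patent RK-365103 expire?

October 5, 1996

(a) grant + 13 years → 5 October 1996.
(b) filing + 15 years → 26 March 1993.
Later of the two: 5 October 1996.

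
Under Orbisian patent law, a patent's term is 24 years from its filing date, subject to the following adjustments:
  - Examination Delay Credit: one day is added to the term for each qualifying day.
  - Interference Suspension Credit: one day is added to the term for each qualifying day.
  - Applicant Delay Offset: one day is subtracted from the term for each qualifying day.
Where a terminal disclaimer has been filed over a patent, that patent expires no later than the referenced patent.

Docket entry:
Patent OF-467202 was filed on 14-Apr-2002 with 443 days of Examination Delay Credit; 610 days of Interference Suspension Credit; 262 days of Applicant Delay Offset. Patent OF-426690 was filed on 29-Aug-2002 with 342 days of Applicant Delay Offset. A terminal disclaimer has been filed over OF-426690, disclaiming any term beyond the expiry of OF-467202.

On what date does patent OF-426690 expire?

2025-09-21

Natural term of OF-426690:
  Base: filing + 24 years → 29 August 2026.
  Applicant Delay Offset: −342 days → 21 September 2025.
Expiry of referenced patent OF-467202:
  Base: filing + 24 years → 14 April 2026.
  Examination Delay Credit: +443 days → 1 July 2027.
  Interference Suspension Credit: +610 days → 2 March 2029.
  Applicant Delay Offset: −262 days → 13 June 2028.
Terminal disclaimer: OF-426690 expires on the earlier of 21 September 2025 and 13 June 2028.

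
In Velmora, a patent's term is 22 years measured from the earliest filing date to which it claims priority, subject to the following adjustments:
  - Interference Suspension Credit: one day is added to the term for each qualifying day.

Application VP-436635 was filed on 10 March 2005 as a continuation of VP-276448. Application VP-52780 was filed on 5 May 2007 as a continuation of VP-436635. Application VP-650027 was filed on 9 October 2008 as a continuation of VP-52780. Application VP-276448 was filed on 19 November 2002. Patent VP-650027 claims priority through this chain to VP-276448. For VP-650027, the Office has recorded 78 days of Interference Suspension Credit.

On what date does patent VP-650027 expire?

Earliest priority filing: 19 November 2002.
Base term: 19 November 2002 + 22 years → 19 November 2024.
Interference Suspension Credit: +78 days → 5 February 2025.

2025-02-05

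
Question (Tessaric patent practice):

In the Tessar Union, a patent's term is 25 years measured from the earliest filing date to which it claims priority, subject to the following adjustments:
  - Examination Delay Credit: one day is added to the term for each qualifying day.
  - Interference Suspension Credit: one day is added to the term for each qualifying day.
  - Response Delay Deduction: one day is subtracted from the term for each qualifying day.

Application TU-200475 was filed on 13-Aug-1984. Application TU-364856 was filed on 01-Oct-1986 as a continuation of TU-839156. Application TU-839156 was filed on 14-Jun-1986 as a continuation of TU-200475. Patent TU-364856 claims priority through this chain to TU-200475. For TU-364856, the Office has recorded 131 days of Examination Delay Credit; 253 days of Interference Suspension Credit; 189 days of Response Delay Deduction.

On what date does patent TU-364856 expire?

Earliest priority filing: 13 August 1984.
Base term: 13 August 1984 + 25 years → 13 August 2009.
Examination Delay Credit: +131 days → 22 December 2009.
Interference Suspension Credit: +253 days → 1 September 2010.
Response Delay Deduction: −189 days → 24 February 2010.

February 24, 2010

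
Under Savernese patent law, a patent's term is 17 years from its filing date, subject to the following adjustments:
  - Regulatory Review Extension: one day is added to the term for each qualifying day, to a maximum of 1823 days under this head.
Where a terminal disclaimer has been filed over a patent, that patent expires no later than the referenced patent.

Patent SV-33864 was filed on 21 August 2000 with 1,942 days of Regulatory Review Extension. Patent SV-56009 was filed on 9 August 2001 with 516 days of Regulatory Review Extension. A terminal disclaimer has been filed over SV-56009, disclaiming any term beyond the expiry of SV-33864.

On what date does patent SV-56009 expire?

Natural term of SV-56009:
  Base: filing + 17 years → 9 August 2018.
  Regulatory Review Extension: 516 days (within the 1823-day cap) → +516 days → 7 January 2020.
Expiry of referenced patent SV-33864:
  Base: filing + 17 years → 21 August 2017.
  Regulatory Review Extension: 1942 days claimed exceeds the 1823-day cap, so +1823 days → 18 August 2022.
Terminal disclaimer: SV-56009 expires on the earlier of 7 January 2020 and 18 August 2022.

January 7, 2020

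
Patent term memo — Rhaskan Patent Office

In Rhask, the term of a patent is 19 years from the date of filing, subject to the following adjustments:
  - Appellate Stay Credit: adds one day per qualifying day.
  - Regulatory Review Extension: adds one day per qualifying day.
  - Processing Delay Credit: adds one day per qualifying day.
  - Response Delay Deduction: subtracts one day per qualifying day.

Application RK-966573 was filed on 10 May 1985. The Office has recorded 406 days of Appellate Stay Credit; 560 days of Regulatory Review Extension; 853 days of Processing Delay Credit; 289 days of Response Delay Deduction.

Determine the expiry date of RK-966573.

2008-07-18

Base term: filing date + 19 years → 10 May 2004.
Appellate Stay Credit: +406 days → 20 June 2005.
Regulatory Review Extension: +560 days → 1 January 2007.
Processing Delay Credit: +853 days → 3 May 2009.
Response Delay Deduction: −289 days → 18 July 2008.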